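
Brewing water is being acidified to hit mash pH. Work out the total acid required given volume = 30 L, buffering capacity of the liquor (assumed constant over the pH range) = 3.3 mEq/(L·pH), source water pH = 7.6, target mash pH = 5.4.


acid = buffering capacity · (pH_source − pH_target) · V
acid = 3.3 · (7.6 − 5.4) · 30

217.8000 mEq


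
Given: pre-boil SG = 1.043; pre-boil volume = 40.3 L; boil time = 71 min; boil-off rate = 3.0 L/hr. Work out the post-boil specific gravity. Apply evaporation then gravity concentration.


V_post = V_pre − rate·(t/60);  SG_post = 1 + (SG_pre−1)·V_pre/V_post
V_post = 40.3 − 3.0·(71/60) = 36.7500
SG_post = 1 + (1.043 − 1)·40.3/36.7500

1.0472


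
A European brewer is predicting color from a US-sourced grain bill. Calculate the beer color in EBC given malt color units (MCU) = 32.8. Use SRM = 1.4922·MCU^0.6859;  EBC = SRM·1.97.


SRM = 1.4922·32.8^0.6859 = 16.3518
EBC = 16.3518·1.97

32.2130 EBC


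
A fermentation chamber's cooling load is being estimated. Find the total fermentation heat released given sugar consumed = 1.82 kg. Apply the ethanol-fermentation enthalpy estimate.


Q = m_sugar · 590 kJ/kg
Q = 1.82 · 590

1073.8000 kJ


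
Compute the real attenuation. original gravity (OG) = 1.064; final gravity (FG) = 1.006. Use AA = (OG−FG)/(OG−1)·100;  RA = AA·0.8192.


AA = (1.064 − 1.006)/(1.064 − 1)·100 = 90.6250
RA = 90.6250·0.8192

74.2400 %


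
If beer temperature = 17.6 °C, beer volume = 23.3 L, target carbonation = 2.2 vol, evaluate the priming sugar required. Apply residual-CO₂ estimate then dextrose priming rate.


residual = 14.695·(0.01821 + 0.09011·e^(−0.04·T));  sugar = (target − residual)·4.0·V
residual = 14.695·(0.01821 + 0.09011·e^(−0.04·17.6)) = 0.9225
sugar = (2.2 − 0.9225)·4.0·23.3

119.0600 g


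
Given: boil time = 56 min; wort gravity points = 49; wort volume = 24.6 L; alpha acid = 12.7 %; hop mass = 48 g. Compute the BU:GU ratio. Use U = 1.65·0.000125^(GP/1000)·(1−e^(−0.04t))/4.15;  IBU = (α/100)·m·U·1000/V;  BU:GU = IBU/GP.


U = 1.65·0.000125^(49/1000)·(1−e^(−0.04·56))/4.15 = 0.2287
IBU = (12.7/100)·48·0.2287·1000/24.6 = 56.6773
BU:GU = 56.6773/49

1.1567


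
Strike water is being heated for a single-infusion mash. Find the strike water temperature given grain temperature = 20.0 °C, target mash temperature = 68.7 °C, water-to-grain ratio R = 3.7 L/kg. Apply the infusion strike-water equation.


T_strike = (0.41/R)·(T_mash − T_grain) + T_mash
T_strike = (0.41/3.7)·(68.7 − 20.0) + 68.7

74.0965 °C


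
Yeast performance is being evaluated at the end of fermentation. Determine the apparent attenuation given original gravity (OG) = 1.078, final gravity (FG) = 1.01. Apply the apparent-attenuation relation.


AA = (OG − FG)/(OG − 1) · 100
AA = (1.078 − 1.01)/(1.078 − 1) · 100

87.1795 %


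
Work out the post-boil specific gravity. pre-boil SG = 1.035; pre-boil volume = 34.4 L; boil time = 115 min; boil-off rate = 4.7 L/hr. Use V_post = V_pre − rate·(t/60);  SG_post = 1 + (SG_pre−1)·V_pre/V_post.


V_post = 34.4 − 4.7·(115/60) = 25.3917
SG_post = 1 + (1.035 − 1)·34.4/25.3917

1.0474


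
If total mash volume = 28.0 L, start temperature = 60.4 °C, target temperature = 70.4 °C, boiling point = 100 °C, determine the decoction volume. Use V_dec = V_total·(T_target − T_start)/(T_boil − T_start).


V_dec = 28.0·(70.4 − 60.4)/(100 − 60.4)

7.0707 L


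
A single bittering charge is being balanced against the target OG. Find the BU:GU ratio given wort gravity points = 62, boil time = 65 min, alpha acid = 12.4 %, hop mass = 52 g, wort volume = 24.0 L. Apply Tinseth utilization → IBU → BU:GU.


U = 1.65·0.000125^(GP/1000)·(1−e^(−0.04t))/4.15;  IBU = (α/100)·m·U·1000/V;  BU:GU = IBU/GP
U = 1.65·0.000125^(62/1000)·(1−e^(−0.04·65))/4.15 = 0.2108
IBU = (12.4/100)·52·0.2108·1000/24.0 = 56.6423
BU:GU = 56.6423/62

0.9136


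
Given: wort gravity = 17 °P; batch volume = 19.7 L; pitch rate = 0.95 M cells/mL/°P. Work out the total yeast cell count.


cells (billions) = rate · V_L · °P
cells = 0.95 · 19.7 · 17

318.1550 billion cells


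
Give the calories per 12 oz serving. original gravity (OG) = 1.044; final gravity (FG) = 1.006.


ABW = (OG−FG)·131.25·0.79/FG;  °P = 259 − 259/SG (for OG→OE and FG→AE);  RE = 0.1808·OE + 0.8192·AE;  Cal = (6.9·ABW + 4·(RE−0.1))·FG·3.55
ABW = (1.044 − 1.006)·131.25·0.79/1.006 = 3.9166
OE = 259 − 259/1.044 = 10.9157 °P
AE = 259 − 259/1.006 = 1.5447 °P
RE = 0.1808·10.9157 + 0.8192·1.5447 = 3.2390 °P
Cal = (6.9·3.9166 + 4·(3.2390−0.1))·1.006·3.55

141.3547 kcal


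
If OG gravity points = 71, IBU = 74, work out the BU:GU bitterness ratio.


BU:GU = IBU / OG_points
BU:GU = 74 / 71

1.0423


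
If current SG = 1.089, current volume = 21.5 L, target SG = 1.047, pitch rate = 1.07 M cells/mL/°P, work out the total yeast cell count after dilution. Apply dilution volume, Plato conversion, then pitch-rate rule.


V_w = V·((SG_c−1)/(SG_t−1)−1);  °P = 259 − 259/SG_t;  cells = rate·(V+V_w)·°P
V_w = 21.5·((1.089−1)/(1.047−1)−1) = 19.2128
V_final = 21.5 + 19.2128 = 40.7128
°P = 259 − 259/1.047 = 11.6266
cells = 1.07·40.7128·11.6266

506.4835 billion cells


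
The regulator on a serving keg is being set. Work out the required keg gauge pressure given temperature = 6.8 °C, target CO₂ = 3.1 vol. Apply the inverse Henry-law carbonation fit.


psi = vols/(0.01821 + 0.09011·e^(−0.04·T)) − 14.695
psi = 3.1/(0.01821 + 0.09011·e^(−0.04·6.8)) − 14.695

20.9943 psi


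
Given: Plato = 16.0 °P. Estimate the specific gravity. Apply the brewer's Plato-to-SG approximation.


SG = 259/(259 − P)
SG = 259/(259 − 16.0)

1.0658


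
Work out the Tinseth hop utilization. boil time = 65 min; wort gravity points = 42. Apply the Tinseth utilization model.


U = 1.65·0.000125^(GP/1000) · (1 − e^(−0.04·t))/4.15
bigness = 1.65·0.000125^(42/1000) = 1.1312
boil_factor = (1 − e^(−0.04·65))/4.15 = 0.2231
U = 1.1312 · 0.2231

0.2523


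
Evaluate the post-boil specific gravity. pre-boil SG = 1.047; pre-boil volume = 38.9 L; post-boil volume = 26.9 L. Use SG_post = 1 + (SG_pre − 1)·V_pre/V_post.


pts_pre = (1.047 − 1)·1000 = 47.0000
pts_post = 47.0000·38.9/26.9 = 67.9665
SG_post = 1 + 67.9665/1000

1.0680


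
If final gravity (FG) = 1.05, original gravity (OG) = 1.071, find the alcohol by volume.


ABV = (OG − FG) · 131.25
ABV = (1.071 − 1.05) · 131.25

2.7562 % ABV


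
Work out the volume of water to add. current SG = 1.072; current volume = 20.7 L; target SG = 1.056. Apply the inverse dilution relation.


V_water = V·((SG_curr − 1)/(SG_target − 1) − 1)
V_water = 20.7·((1.072 − 1)/(1.056 − 1) − 1)

5.9143 L


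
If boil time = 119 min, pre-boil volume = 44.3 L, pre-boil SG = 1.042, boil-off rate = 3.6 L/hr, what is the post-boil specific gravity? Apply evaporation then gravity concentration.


V_post = V_pre − rate·(t/60);  SG_post = 1 + (SG_pre−1)·V_pre/V_post
V_post = 44.3 − 3.6·(119/60) = 37.1600
SG_post = 1 + (1.042 − 1)·44.3/37.1600

1.0501


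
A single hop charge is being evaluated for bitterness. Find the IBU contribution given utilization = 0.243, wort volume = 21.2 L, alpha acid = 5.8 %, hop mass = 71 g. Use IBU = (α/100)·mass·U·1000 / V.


IBU = (5.8/100)·71·0.243·1000 / 21.2

47.2016 IBU


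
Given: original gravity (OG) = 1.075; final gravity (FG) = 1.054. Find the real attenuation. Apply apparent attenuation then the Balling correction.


AA = (OG−FG)/(OG−1)·100;  RA = AA·0.8192
AA = (1.075 − 1.054)/(1.075 − 1)·100 = 28.0000
RA = 28.0000·0.8192

22.9376 %


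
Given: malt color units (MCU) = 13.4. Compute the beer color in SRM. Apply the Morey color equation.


SRM = 1.4922 · MCU^0.6859
SRM = 1.4922 · 13.4^0.6859

8.8493 SRM


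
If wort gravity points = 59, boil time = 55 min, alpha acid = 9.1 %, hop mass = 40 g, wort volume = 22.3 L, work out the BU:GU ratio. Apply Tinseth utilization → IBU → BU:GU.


U = 1.65·0.000125^(GP/1000)·(1−e^(−0.04t))/4.15;  IBU = (α/100)·m·U·1000/V;  BU:GU = IBU/GP
U = 1.65·0.000125^(59/1000)·(1−e^(−0.04·55))/4.15 = 0.2080
IBU = (9.1/100)·40·0.2080·1000/22.3 = 33.9585
BU:GU = 33.9585/59

0.5756


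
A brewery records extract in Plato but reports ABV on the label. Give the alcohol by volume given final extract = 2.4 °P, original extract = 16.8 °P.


SG = 259/(259 − P);  ABV = (OG − FG)·131.25
OG = 259/(259 − 16.8) = 1.0694
FG = 259/(259 − 2.4) = 1.0094
ABV = (1.0694 − 1.0094)·131.25

7.8765 % ABV


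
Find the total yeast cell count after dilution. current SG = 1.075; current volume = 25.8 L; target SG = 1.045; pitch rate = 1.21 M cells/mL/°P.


V_w = V·((SG_c−1)/(SG_t−1)−1);  °P = 259 − 259/SG_t;  cells = rate·(V+V_w)·°P
V_w = 25.8·((1.075−1)/(1.045−1)−1) = 17.2000
V_final = 25.8 + 17.2000 = 43.0000
°P = 259 − 259/1.045 = 11.1531
cells = 1.21·43.0000·11.1531

580.2963 billion cells


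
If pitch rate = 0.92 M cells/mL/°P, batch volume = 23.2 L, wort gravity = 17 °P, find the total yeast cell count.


cells (billions) = rate · V_L · °P
cells = 0.92 · 23.2 · 17

362.8480 billion cells


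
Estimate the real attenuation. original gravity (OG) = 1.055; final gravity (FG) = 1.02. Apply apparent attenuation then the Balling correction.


AA = (OG−FG)/(OG−1)·100;  RA = AA·0.8192
AA = (1.055 − 1.02)/(1.055 − 1)·100 = 63.6364
RA = 63.6364·0.8192

52.1309 %


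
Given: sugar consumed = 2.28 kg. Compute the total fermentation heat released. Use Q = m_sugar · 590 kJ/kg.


Q = 2.28 · 590

1345.2000 kJ


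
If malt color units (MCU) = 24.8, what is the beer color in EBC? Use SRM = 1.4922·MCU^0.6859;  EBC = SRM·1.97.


SRM = 1.4922·24.8^0.6859 = 13.4984
EBC = 13.4984·1.97

26.5918 EBC


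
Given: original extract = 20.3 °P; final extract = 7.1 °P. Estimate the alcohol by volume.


SG = 259/(259 − P);  ABV = (OG − FG)·131.25
OG = 259/(259 − 20.3) = 1.0850
FG = 259/(259 − 7.1) = 1.0282
ABV = (1.0850 − 1.0282)·131.25

7.4626 % ABV


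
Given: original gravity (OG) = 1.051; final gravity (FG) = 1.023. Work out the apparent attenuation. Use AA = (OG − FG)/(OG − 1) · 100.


AA = (1.051 − 1.023)/(1.051 − 1) · 100

54.9020 %


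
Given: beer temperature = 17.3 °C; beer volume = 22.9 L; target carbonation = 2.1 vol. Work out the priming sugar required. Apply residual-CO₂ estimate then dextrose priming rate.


residual = 14.695·(0.01821 + 0.09011·e^(−0.04·T));  sugar = (target − residual)·4.0·V
residual = 14.695·(0.01821 + 0.09011·e^(−0.04·17.3)) = 0.9304
sugar = (2.1 − 0.9304)·4.0·22.9

107.1318 g


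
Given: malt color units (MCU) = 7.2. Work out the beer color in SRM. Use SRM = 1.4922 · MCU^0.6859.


SRM = 1.4922 · 7.2^0.6859

5.7792 SRM


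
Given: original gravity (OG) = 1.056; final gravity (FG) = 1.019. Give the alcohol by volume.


ABV = (OG − FG) · 131.25
ABV = (1.056 − 1.019) · 131.25

4.8563 % ABV


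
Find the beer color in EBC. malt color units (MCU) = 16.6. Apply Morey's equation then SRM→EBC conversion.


SRM = 1.4922·MCU^0.6859;  EBC = SRM·1.97
SRM = 1.4922·16.6^0.6859 = 10.2494
EBC = 10.2494·1.97

20.1914 EBC


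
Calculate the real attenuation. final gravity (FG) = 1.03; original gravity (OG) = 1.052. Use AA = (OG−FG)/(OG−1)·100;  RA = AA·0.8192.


AA = (1.052 − 1.03)/(1.052 − 1)·100 = 42.3077
RA = 42.3077·0.8192

34.6585 %


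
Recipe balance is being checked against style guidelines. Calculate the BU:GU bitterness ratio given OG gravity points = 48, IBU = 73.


BU:GU = IBU / OG_points
BU:GU = 73 / 48

1.5208


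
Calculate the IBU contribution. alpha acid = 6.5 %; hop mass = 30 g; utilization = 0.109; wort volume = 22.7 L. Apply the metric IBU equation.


IBU = (α/100)·mass·U·1000 / V
IBU = (6.5/100)·30·0.109·1000 / 22.7

9.3634 IBU


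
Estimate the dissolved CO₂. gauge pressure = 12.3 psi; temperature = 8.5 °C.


vols = (P + 14.695)·(0.01821 + 0.09011·e^(−0.04·T))
vols = (12.3 + 14.695)·(0.01821 + 0.09011·e^(−0.04·8.5))

2.2230 volumes


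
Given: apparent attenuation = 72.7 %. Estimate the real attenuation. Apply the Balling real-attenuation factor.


RA = AA · 0.8192
RA = 72.7 · 0.8192

59.5558 %


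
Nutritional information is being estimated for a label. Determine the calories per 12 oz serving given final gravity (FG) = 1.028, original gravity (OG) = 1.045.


ABW = (OG−FG)·131.25·0.79/FG;  °P = 259 − 259/SG (for OG→OE and FG→AE);  RE = 0.1808·OE + 0.8192·AE;  Cal = (6.9·ABW + 4·(RE−0.1))·FG·3.55
ABW = (1.045 − 1.028)·131.25·0.79/1.028 = 1.7147
OE = 259 − 259/1.045 = 11.1531 °P
AE = 259 − 259/1.028 = 7.0545 °P
RE = 0.1808·11.1531 + 0.8192·7.0545 = 7.7955 °P
Cal = (6.9·1.7147 + 4·(7.7955−0.1))·1.028·3.55

155.5130 kcal


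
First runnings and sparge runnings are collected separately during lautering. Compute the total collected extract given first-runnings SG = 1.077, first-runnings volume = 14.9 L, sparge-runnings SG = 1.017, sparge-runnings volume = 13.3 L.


total = Σ (SG_i − 1)·1000·V_i
first = (1.077 − 1)·1000·14.9 = 1147.3000
sparge = (1.017 − 1)·1000·13.3 = 226.1000
total = 1147.3000 + 226.1000

1373.4000 gravity·L


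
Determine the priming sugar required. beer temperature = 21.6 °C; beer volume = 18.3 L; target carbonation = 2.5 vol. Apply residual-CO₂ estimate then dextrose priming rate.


residual = 14.695·(0.01821 + 0.09011·e^(−0.04·T));  sugar = (target − residual)·4.0·V
residual = 14.695·(0.01821 + 0.09011·e^(−0.04·21.6)) = 0.8257
sugar = (2.5 − 0.8257)·4.0·18.3

122.5590 g


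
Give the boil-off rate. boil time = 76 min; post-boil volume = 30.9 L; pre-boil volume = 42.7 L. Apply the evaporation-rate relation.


rate = (V_pre − V_post) / (t_min/60)
rate = (42.7 − 30.9) / (76/60)

9.3158 L/hr


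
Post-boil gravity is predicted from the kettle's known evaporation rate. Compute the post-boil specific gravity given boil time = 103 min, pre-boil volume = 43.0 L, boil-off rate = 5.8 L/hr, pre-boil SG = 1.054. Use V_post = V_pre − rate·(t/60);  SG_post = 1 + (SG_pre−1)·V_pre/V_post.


V_post = 43.0 − 5.8·(103/60) = 33.0433
SG_post = 1 + (1.054 − 1)·43.0/33.0433

1.0703


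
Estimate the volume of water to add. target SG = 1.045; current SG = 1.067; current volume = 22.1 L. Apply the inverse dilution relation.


V_water = V·((SG_curr − 1)/(SG_target − 1) − 1)
V_water = 22.1·((1.067 − 1)/(1.045 − 1) − 1)

10.8044 L


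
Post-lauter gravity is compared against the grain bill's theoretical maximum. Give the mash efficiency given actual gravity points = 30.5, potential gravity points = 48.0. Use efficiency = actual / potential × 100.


efficiency = 30.5 / 48.0 × 100

63.5417 %


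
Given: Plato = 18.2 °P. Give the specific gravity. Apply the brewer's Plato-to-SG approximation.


SG = 259/(259 − P)
SG = 259/(259 − 18.2)

1.0756


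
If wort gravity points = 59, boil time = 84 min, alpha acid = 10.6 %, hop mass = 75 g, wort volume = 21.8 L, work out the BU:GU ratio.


U = 1.65·0.000125^(GP/1000)·(1−e^(−0.04t))/4.15;  IBU = (α/100)·m·U·1000/V;  BU:GU = IBU/GP
U = 1.65·0.000125^(59/1000)·(1−e^(−0.04·84))/4.15 = 0.2258
IBU = (10.6/100)·75·0.2258·1000/21.8 = 82.3589
BU:GU = 82.3589/59

1.3959


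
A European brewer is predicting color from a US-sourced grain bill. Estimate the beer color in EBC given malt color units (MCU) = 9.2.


SRM = 1.4922·MCU^0.6859;  EBC = SRM·1.97
SRM = 1.4922·9.2^0.6859 = 6.8374
EBC = 6.8374·1.97

13.4696 EBC


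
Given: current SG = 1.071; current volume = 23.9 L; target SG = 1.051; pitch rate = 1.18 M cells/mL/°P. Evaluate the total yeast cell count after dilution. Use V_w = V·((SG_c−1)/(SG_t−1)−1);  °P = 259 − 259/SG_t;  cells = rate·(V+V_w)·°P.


V_w = 23.9·((1.071−1)/(1.051−1)−1) = 9.3725
V_final = 23.9 + 9.3725 = 33.2725
°P = 259 − 259/1.051 = 12.5680
cells = 1.18·33.2725·12.5680

493.4411 billion cells


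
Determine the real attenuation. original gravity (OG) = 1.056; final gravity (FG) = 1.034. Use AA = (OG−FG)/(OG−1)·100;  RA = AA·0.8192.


AA = (1.056 − 1.034)/(1.056 − 1)·100 = 39.2857
RA = 39.2857·0.8192

32.1829 %


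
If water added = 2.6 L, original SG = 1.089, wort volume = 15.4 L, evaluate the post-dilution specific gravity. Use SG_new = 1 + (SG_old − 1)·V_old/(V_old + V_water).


pts = (1.089 − 1)·1000·15.4/(15.4 + 2.6) = 76.1444
SG_new = 1 + 76.1444/1000

1.0761


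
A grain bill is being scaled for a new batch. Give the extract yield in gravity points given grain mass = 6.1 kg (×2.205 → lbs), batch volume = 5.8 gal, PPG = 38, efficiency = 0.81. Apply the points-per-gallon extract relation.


points = lbs × PPG × eff / vol
lbs = 6.1 × 2.205 = 13.4505
points = 13.4505 × 38 × 0.81 / 5.8

71.3804 points


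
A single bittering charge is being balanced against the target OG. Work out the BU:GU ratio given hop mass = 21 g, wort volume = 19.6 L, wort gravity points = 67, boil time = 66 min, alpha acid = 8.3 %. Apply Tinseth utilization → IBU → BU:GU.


U = 1.65·0.000125^(GP/1000)·(1−e^(−0.04t))/4.15;  IBU = (α/100)·m·U·1000/V;  BU:GU = IBU/GP
U = 1.65·0.000125^(67/1000)·(1−e^(−0.04·66))/4.15 = 0.2022
IBU = (8.3/100)·21·0.2022·1000/19.6 = 17.9811
BU:GU = 17.9811/67

0.2684


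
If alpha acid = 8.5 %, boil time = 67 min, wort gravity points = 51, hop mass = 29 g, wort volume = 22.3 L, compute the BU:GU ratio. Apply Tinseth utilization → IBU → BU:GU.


U = 1.65·0.000125^(GP/1000)·(1−e^(−0.04t))/4.15;  IBU = (α/100)·m·U·1000/V;  BU:GU = IBU/GP
U = 1.65·0.000125^(51/1000)·(1−e^(−0.04·67))/4.15 = 0.2342
IBU = (8.5/100)·29·0.2342·1000/22.3 = 25.8847
BU:GU = 25.8847/51

0.5075


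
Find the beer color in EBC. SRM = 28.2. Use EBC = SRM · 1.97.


EBC = 28.2 · 1.97

55.5540 EBC


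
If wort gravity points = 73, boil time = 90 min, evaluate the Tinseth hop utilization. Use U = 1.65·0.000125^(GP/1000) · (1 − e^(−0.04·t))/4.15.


bigness = 1.65·0.000125^(73/1000) = 0.8562
boil_factor = (1 − e^(−0.04·90))/4.15 = 0.2344
U = 0.8562 · 0.2344

0.2007


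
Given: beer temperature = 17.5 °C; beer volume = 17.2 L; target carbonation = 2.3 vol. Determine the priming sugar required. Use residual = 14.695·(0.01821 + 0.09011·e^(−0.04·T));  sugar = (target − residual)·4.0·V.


residual = 14.695·(0.01821 + 0.09011·e^(−0.04·17.5)) = 0.9252
sugar = (2.3 − 0.9252)·4.0·17.2

94.5892 g


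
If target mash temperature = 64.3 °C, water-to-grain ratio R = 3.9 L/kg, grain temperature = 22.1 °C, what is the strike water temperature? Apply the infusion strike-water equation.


T_strike = (0.41/R)·(T_mash − T_grain) + T_mash
T_strike = (0.41/3.9)·(64.3 − 22.1) + 64.3

68.7364 °C


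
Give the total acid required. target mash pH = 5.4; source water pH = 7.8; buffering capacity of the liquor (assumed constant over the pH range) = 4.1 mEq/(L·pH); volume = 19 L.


acid = buffering capacity · (pH_source − pH_target) · V
acid = 4.1 · (7.8 − 5.4) · 19

186.9600 mEq


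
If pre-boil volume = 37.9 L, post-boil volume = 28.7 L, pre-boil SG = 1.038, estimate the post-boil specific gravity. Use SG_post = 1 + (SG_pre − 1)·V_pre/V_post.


pts_pre = (1.038 − 1)·1000 = 38.0000
pts_post = 38.0000·37.9/28.7 = 50.1812
SG_post = 1 + 50.1812/1000

1.0502


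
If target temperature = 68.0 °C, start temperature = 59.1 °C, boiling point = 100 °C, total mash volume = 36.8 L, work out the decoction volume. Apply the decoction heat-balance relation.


V_dec = V_total·(T_target − T_start)/(T_boil − T_start)
V_dec = 36.8·(68.0 − 59.1)/(100 − 59.1)

8.0078 L


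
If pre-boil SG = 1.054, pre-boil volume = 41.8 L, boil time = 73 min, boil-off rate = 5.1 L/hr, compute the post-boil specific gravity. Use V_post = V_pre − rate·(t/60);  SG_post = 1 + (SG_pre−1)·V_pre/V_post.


V_post = 41.8 − 5.1·(73/60) = 35.5950
SG_post = 1 + (1.054 − 1)·41.8/35.5950

1.0634


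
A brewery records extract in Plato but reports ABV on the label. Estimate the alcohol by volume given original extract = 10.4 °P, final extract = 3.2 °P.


SG = 259/(259 − P);  ABV = (OG − FG)·131.25
OG = 259/(259 − 10.4) = 1.0418
FG = 259/(259 − 3.2) = 1.0125
ABV = (1.0418 − 1.0125)·131.25

3.8488 % ABV


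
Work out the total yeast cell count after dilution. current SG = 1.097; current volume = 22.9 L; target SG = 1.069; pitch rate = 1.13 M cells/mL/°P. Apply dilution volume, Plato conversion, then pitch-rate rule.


V_w = V·((SG_c−1)/(SG_t−1)−1);  °P = 259 − 259/SG_t;  cells = rate·(V+V_w)·°P
V_w = 22.9·((1.097−1)/(1.069−1)−1) = 9.2928
V_final = 22.9 + 9.2928 = 32.1928
°P = 259 − 259/1.069 = 16.7175
cells = 1.13·32.1928·16.7175

608.1458 billion cells


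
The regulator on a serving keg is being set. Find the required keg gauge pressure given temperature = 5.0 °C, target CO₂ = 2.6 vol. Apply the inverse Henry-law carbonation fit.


psi = vols/(0.01821 + 0.09011·e^(−0.04·T)) − 14.695
psi = 2.6/(0.01821 + 0.09011·e^(−0.04·5.0)) − 14.695

13.5702 psi


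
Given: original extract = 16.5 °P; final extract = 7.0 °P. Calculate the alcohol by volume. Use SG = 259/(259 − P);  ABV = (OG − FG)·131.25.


OG = 259/(259 − 16.5) = 1.0680
FG = 259/(259 − 7.0) = 1.0278
ABV = (1.0680 − 1.0278)·131.25

5.2846 % ABV


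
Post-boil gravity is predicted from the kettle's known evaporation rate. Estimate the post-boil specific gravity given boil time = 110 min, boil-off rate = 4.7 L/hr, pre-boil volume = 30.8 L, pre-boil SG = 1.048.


V_post = V_pre − rate·(t/60);  SG_post = 1 + (SG_pre−1)·V_pre/V_post
V_post = 30.8 − 4.7·(110/60) = 22.1833
SG_post = 1 + (1.048 − 1)·30.8/22.1833

1.0666


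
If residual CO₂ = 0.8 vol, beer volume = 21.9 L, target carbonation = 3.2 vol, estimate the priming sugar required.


sugar = (target − residual)·4.0·V
sugar = (3.2 − 0.8)·4.0·21.9

210.2400 g


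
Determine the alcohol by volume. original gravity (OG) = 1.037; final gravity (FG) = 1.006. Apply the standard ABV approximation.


ABV = (OG − FG) · 131.25
ABV = (1.037 − 1.006) · 131.25

4.0687 % ABV


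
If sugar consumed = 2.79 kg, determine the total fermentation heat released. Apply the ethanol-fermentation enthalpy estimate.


Q = m_sugar · 590 kJ/kg
Q = 2.79 · 590

1646.1000 kJ


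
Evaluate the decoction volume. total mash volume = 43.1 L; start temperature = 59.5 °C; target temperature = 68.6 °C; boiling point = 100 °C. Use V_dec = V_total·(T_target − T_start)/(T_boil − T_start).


V_dec = 43.1·(68.6 − 59.5)/(100 − 59.5)

9.6842 L


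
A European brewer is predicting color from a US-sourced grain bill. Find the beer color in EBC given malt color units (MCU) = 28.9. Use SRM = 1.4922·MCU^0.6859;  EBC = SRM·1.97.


SRM = 1.4922·28.9^0.6859 = 14.9919
EBC = 14.9919·1.97

29.5341 EBC


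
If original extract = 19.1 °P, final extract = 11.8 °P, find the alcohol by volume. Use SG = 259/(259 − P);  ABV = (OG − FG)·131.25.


OG = 259/(259 − 19.1) = 1.0796
FG = 259/(259 − 11.8) = 1.0477
ABV = (1.0796 − 1.0477)·131.25

4.1845 % ABV


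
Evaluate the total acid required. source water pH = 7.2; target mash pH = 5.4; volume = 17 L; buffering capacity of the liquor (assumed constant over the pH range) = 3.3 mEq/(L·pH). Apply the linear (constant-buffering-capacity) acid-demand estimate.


acid = buffering capacity · (pH_source − pH_target) · V
acid = 3.3 · (7.2 − 5.4) · 17

100.9800 mEq


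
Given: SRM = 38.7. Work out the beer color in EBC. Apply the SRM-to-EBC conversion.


EBC = SRM · 1.97
EBC = 38.7 · 1.97

76.2390 EBC


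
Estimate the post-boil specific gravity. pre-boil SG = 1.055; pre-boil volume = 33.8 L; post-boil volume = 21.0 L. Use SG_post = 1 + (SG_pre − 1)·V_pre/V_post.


pts_pre = (1.055 − 1)·1000 = 55.0000
pts_post = 55.0000·33.8/21.0 = 88.5238
SG_post = 1 + 88.5238/1000

1.0885


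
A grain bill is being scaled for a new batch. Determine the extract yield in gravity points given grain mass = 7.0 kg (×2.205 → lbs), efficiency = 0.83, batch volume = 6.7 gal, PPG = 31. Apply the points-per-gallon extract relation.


points = lbs × PPG × eff / vol
lbs = 7.0 × 2.205 = 15.4350
points = 15.4350 × 31 × 0.83 / 6.7

59.2750 points


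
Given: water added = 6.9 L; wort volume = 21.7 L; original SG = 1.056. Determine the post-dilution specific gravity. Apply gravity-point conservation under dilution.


SG_new = 1 + (SG_old − 1)·V_old/(V_old + V_water)
pts = (1.056 − 1)·1000·21.7/(21.7 + 6.9) = 42.4895
SG_new = 1 + 42.4895/1000

1.0425


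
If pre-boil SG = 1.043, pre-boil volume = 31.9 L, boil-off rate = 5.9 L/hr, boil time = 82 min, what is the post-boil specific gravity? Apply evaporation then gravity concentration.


V_post = V_pre − rate·(t/60);  SG_post = 1 + (SG_pre−1)·V_pre/V_post
V_post = 31.9 − 5.9·(82/60) = 23.8367
SG_post = 1 + (1.043 − 1)·31.9/23.8367

1.0575


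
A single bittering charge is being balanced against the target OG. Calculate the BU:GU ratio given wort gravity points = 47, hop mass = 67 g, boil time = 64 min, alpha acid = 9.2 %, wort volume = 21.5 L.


U = 1.65·0.000125^(GP/1000)·(1−e^(−0.04t))/4.15;  IBU = (α/100)·m·U·1000/V;  BU:GU = IBU/GP
U = 1.65·0.000125^(47/1000)·(1−e^(−0.04·64))/4.15 = 0.2405
IBU = (9.2/100)·67·0.2405·1000/21.5 = 68.9403
BU:GU = 68.9403/47

1.4668


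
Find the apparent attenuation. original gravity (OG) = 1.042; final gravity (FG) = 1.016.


AA = (OG − FG)/(OG − 1) · 100
AA = (1.042 − 1.016)/(1.042 − 1) · 100

61.9048 %


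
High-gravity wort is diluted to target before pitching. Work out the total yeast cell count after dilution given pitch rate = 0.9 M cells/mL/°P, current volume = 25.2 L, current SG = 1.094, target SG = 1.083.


V_w = V·((SG_c−1)/(SG_t−1)−1);  °P = 259 − 259/SG_t;  cells = rate·(V+V_w)·°P
V_w = 25.2·((1.094−1)/(1.083−1)−1) = 3.3398
V_final = 25.2 + 3.3398 = 28.5398
°P = 259 − 259/1.083 = 19.8495
cells = 0.9·28.5398·19.8495

509.8498 billion cells


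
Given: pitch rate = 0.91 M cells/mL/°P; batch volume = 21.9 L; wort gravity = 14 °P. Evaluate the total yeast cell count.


cells (billions) = rate · V_L · °P
cells = 0.91 · 21.9 · 14

279.0060 billion cells


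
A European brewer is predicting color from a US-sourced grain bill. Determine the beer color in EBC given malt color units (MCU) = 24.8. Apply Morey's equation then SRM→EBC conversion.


SRM = 1.4922·MCU^0.6859;  EBC = SRM·1.97
SRM = 1.4922·24.8^0.6859 = 13.4984
EBC = 13.4984·1.97

26.5918 EBC


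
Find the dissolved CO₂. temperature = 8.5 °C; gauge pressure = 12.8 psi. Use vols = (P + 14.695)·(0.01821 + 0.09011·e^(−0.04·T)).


vols = (12.8 + 14.695)·(0.01821 + 0.09011·e^(−0.04·8.5))

2.2641 volumes


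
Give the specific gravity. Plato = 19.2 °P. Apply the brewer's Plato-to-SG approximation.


SG = 259/(259 − P)
SG = 259/(259 − 19.2)

1.0801


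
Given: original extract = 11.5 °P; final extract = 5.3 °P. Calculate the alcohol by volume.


SG = 259/(259 − P);  ABV = (OG − FG)·131.25
OG = 259/(259 − 11.5) = 1.0465
FG = 259/(259 − 5.3) = 1.0209
ABV = (1.0465 − 1.0209)·131.25

3.3566 % ABV


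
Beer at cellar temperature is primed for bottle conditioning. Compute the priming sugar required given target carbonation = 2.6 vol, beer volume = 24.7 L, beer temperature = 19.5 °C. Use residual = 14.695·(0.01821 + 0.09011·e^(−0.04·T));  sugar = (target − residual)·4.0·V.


residual = 14.695·(0.01821 + 0.09011·e^(−0.04·19.5)) = 0.8746
sugar = (2.6 − 0.8746)·4.0·24.7

170.4693 g


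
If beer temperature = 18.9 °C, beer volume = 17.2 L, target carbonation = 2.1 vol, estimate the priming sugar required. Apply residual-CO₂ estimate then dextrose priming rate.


residual = 14.695·(0.01821 + 0.09011·e^(−0.04·T));  sugar = (target − residual)·4.0·V
residual = 14.695·(0.01821 + 0.09011·e^(−0.04·18.9)) = 0.8893
sugar = (2.1 − 0.8893)·4.0·17.2

83.2930 g


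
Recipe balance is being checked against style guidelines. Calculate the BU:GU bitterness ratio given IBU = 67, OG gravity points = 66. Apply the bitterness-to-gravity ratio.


BU:GU = IBU / OG_points
BU:GU = 67 / 66

1.0152


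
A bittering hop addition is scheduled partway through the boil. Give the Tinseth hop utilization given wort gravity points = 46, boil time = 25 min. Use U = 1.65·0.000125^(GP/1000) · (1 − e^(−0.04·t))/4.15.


bigness = 1.65·0.000125^(46/1000) = 1.0913
boil_factor = (1 − e^(−0.04·25))/4.15 = 0.1523
U = 1.0913 · 0.1523

0.1662


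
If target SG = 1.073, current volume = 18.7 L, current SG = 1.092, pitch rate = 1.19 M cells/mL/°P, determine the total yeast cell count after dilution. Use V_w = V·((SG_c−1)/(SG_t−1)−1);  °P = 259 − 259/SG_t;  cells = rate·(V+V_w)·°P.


V_w = 18.7·((1.092−1)/(1.073−1)−1) = 4.8671
V_final = 18.7 + 4.8671 = 23.5671
°P = 259 − 259/1.073 = 17.6207
cells = 1.19·23.5671·17.6207

494.1701 billion cells


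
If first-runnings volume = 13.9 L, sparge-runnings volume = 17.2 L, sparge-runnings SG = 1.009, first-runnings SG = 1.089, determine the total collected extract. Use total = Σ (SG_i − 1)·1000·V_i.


first = (1.089 − 1)·1000·13.9 = 1237.1000
sparge = (1.009 − 1)·1000·17.2 = 154.8000
total = 1237.1000 + 154.8000

1391.9000 gravity·L


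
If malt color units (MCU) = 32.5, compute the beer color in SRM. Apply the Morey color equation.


SRM = 1.4922 · MCU^0.6859
SRM = 1.4922 · 32.5^0.6859

16.2490 SRM


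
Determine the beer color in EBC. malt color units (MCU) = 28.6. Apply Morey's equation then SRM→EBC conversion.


SRM = 1.4922·MCU^0.6859;  EBC = SRM·1.97
SRM = 1.4922·28.6^0.6859 = 14.8850
EBC = 14.8850·1.97

29.3234 EBC


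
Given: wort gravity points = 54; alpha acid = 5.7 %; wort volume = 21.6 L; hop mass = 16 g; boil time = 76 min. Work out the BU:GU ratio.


U = 1.65·0.000125^(GP/1000)·(1−e^(−0.04t))/4.15;  IBU = (α/100)·m·U·1000/V;  BU:GU = IBU/GP
U = 1.65·0.000125^(54/1000)·(1−e^(−0.04·76))/4.15 = 0.2330
IBU = (5.7/100)·16·0.2330·1000/21.6 = 9.8384
BU:GU = 9.8384/54

0.1822


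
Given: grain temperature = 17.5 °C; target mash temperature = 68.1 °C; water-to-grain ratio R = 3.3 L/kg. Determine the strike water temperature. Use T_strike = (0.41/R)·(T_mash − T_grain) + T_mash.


T_strike = (0.41/3.3)·(68.1 − 17.5) + 68.1

74.3867 °C


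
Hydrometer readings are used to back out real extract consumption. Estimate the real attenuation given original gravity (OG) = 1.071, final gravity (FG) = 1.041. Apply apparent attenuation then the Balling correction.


AA = (OG−FG)/(OG−1)·100;  RA = AA·0.8192
AA = (1.071 − 1.041)/(1.071 − 1)·100 = 42.2535
RA = 42.2535·0.8192

34.6141 %


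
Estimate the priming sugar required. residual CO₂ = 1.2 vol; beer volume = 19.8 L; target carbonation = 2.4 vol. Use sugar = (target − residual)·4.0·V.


sugar = (2.4 − 1.2)·4.0·19.8

95.0400 g


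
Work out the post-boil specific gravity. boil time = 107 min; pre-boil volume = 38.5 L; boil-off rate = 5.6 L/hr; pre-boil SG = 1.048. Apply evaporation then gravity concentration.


V_post = V_pre − rate·(t/60);  SG_post = 1 + (SG_pre−1)·V_pre/V_post
V_post = 38.5 − 5.6·(107/60) = 28.5133
SG_post = 1 + (1.048 − 1)·38.5/28.5133

1.0648


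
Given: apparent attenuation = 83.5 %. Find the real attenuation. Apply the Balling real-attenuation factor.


RA = AA · 0.8192
RA = 83.5 · 0.8192

68.4032 %


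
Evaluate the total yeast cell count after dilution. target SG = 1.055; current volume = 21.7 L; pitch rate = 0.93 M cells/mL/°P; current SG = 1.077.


V_w = V·((SG_c−1)/(SG_t−1)−1);  °P = 259 − 259/SG_t;  cells = rate·(V+V_w)·°P
V_w = 21.7·((1.077−1)/(1.055−1)−1) = 8.6800
V_final = 21.7 + 8.6800 = 30.3800
°P = 259 − 259/1.055 = 13.5024
cells = 0.93·30.3800·13.5024

381.4879 billion cells


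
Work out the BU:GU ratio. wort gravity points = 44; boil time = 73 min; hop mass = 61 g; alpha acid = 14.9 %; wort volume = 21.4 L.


U = 1.65·0.000125^(GP/1000)·(1−e^(−0.04t))/4.15;  IBU = (α/100)·m·U·1000/V;  BU:GU = IBU/GP
U = 1.65·0.000125^(44/1000)·(1−e^(−0.04·73))/4.15 = 0.2533
IBU = (14.9/100)·61·0.2533·1000/21.4 = 107.5781
BU:GU = 107.5781/44

2.4450


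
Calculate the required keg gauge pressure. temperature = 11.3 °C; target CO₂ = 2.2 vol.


psi = vols/(0.01821 + 0.09011·e^(−0.04·T)) − 14.695
psi = 2.2/(0.01821 + 0.09011·e^(−0.04·11.3)) − 14.695

14.4241 psi


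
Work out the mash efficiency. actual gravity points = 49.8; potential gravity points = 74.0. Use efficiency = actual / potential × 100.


efficiency = 49.8 / 74.0 × 100

67.2973 %


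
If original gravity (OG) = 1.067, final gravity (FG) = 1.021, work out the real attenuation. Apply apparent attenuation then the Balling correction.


AA = (OG−FG)/(OG−1)·100;  RA = AA·0.8192
AA = (1.067 − 1.021)/(1.067 − 1)·100 = 68.6567
RA = 68.6567·0.8192

56.2436 %


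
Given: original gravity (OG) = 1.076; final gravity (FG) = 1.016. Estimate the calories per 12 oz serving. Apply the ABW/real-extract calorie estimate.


ABW = (OG−FG)·131.25·0.79/FG;  °P = 259 − 259/SG (for OG→OE and FG→AE);  RE = 0.1808·OE + 0.8192·AE;  Cal = (6.9·ABW + 4·(RE−0.1))·FG·3.55
ABW = (1.076 − 1.016)·131.25·0.79/1.016 = 6.1233
OE = 259 − 259/1.076 = 18.2937 °P
AE = 259 − 259/1.016 = 4.0787 °P
RE = 0.1808·18.2937 + 0.8192·4.0787 = 6.6488 °P
Cal = (6.9·6.1233 + 4·(6.6488−0.1))·1.016·3.55

246.8704 kcal


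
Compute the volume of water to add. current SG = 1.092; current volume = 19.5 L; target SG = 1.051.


V_water = V·((SG_curr − 1)/(SG_target − 1) − 1)
V_water = 19.5·((1.092 − 1)/(1.051 − 1) − 1)

15.6765 L


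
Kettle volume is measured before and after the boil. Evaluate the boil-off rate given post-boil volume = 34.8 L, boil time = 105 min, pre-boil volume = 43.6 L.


rate = (V_pre − V_post) / (t_min/60)
rate = (43.6 − 34.8) / (105/60)

5.0286 L/hr


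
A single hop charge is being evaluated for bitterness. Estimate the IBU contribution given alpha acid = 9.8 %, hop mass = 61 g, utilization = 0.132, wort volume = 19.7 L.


IBU = (α/100)·mass·U·1000 / V
IBU = (9.8/100)·61·0.132·1000 / 19.7

40.0556 IBU


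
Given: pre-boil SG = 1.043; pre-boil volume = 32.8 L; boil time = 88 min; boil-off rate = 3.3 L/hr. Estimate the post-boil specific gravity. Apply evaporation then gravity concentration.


V_post = V_pre − rate·(t/60);  SG_post = 1 + (SG_pre−1)·V_pre/V_post
V_post = 32.8 − 3.3·(88/60) = 27.9600
SG_post = 1 + (1.043 − 1)·32.8/27.9600

1.0504


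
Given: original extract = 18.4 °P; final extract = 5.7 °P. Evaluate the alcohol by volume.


SG = 259/(259 − P);  ABV = (OG − FG)·131.25
OG = 259/(259 − 18.4) = 1.0765
FG = 259/(259 − 5.7) = 1.0225
ABV = (1.0765 − 1.0225)·131.25

7.0839 % ABV


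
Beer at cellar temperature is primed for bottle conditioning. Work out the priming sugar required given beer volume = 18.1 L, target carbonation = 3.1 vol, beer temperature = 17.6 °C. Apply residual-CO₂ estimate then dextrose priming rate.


residual = 14.695·(0.01821 + 0.09011·e^(−0.04·T));  sugar = (target − residual)·4.0·V
residual = 14.695·(0.01821 + 0.09011·e^(−0.04·17.6)) = 0.9225
sugar = (3.1 − 0.9225)·4.0·18.1

157.6486 g


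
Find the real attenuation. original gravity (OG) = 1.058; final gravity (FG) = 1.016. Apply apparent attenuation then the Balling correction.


AA = (OG−FG)/(OG−1)·100;  RA = AA·0.8192
AA = (1.058 − 1.016)/(1.058 − 1)·100 = 72.4138
RA = 72.4138·0.8192

59.3214 %


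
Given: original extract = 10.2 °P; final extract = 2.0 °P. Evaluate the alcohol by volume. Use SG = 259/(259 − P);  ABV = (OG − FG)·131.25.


OG = 259/(259 − 10.2) = 1.0410
FG = 259/(259 − 2.0) = 1.0078
ABV = (1.0410 − 1.0078)·131.25

4.3594 % ABV


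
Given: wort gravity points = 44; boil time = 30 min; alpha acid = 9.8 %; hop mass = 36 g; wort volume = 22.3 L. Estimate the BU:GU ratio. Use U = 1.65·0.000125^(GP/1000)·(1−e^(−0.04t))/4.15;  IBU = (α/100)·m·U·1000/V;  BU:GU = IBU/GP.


U = 1.65·0.000125^(44/1000)·(1−e^(−0.04·30))/4.15 = 0.1871
IBU = (9.8/100)·36·0.1871·1000/22.3 = 29.5992
BU:GU = 29.5992/44

0.6727


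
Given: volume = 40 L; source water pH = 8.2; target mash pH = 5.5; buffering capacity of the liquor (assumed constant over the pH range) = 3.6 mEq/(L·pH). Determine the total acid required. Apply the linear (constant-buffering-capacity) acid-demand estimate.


acid = buffering capacity · (pH_source − pH_target) · V
acid = 3.6 · (8.2 − 5.5) · 40

388.8000 mEq


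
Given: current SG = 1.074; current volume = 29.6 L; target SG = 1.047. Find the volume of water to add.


V_water = V·((SG_curr − 1)/(SG_target − 1) − 1)
V_water = 29.6·((1.074 − 1)/(1.047 − 1) − 1)

17.0043 L


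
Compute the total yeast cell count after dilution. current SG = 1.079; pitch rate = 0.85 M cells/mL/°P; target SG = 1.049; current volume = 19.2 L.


V_w = V·((SG_c−1)/(SG_t−1)−1);  °P = 259 − 259/SG_t;  cells = rate·(V+V_w)·°P
V_w = 19.2·((1.079−1)/(1.049−1)−1) = 11.7551
V_final = 19.2 + 11.7551 = 30.9551
°P = 259 − 259/1.049 = 12.0982
cells = 0.85·30.9551·12.0982

318.3256 billion cells


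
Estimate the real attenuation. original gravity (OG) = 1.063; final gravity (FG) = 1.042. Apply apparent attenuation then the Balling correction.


AA = (OG−FG)/(OG−1)·100;  RA = AA·0.8192
AA = (1.063 − 1.042)/(1.063 − 1)·100 = 33.3333
RA = 33.3333·0.8192

27.3067 %


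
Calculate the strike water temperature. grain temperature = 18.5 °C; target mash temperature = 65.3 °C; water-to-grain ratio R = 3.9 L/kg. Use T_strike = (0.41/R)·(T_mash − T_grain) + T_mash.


T_strike = (0.41/3.9)·(65.3 − 18.5) + 65.3

70.2200 °C


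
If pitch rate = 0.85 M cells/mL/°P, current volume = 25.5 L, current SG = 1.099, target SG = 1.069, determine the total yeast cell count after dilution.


V_w = V·((SG_c−1)/(SG_t−1)−1);  °P = 259 − 259/SG_t;  cells = rate·(V+V_w)·°P
V_w = 25.5·((1.099−1)/(1.069−1)−1) = 11.0870
V_final = 25.5 + 11.0870 = 36.5870
°P = 259 − 259/1.069 = 16.7175
cells = 0.85·36.5870·16.7175

519.8959 billion cells


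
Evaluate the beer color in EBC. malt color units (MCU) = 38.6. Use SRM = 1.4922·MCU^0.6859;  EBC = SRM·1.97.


SRM = 1.4922·38.6^0.6859 = 18.2838
EBC = 18.2838·1.97

36.0192 EBC


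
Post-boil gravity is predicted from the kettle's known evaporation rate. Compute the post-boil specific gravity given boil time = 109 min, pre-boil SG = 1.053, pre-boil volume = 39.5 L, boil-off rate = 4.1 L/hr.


V_post = V_pre − rate·(t/60);  SG_post = 1 + (SG_pre−1)·V_pre/V_post
V_post = 39.5 − 4.1·(109/60) = 32.0517
SG_post = 1 + (1.053 − 1)·39.5/32.0517

1.0653


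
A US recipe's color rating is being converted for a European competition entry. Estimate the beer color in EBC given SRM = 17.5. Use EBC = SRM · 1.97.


EBC = 17.5 · 1.97

34.4750 EBC
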